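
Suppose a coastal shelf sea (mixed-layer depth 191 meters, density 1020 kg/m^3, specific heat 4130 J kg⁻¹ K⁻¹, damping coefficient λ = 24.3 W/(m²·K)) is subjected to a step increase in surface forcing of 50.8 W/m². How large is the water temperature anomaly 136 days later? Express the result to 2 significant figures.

0.62 K

Areal heat capacity C = ρ c_p D = 1020 × 4130 × 191 = 8.05×10^8 J/(m²·K).
τ = C / λ = 8.05×10^8 / 24.3 = 3.31×10^7 s.
Equilibrium anomaly ΔT_eq = F / λ = 50.8 / 24.3 = 2.09 K.
t = 136 days = 1.18×10^7 s, so t/τ = 0.355.
ΔT(t) = ΔT_eq (1 − e^(−t/τ)) = 2.09 × (1 − e^−0.355) = 0.625 K.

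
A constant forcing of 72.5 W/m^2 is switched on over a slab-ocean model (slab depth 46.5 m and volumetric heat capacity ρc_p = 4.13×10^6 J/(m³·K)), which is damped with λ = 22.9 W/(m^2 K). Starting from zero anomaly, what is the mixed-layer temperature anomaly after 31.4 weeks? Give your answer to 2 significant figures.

2.8 K

Areal heat capacity C = ρc_p × D = 4.13×10^6 × 46.5 = 1.92×10^8 J m⁻² K⁻¹.
τ = C / λ = 1.92×10^8 / 22.9 = 8.39×10^6 s.
Equilibrium anomaly ΔT_eq = F / λ = 72.5 / 22.9 = 3.17 K.
t = 31.4 weeks = 1.90×10^7 s, so t/τ = 2.26.
ΔT(t) = ΔT_eq (1 − e^(−t/τ)) = 3.17 × (1 − e^−2.26) = 2.84 K.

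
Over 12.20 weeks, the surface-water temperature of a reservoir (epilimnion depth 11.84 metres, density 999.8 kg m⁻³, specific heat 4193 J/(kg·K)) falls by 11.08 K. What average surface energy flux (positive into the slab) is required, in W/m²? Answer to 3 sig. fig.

Areal heat capacity C = ρ c_p D = 999.8 × 4193 × 11.84 = 4.96×10^7 J/(m²·K).
Required heat per unit area: Q = C ΔT = 4.96×10^7 × -11.08 = -5.50×10^8 J/m².
Flux F = Q / Δt = -5.50×10^8 / 7.38×10^6 s = -74.5 W/m².

-74.5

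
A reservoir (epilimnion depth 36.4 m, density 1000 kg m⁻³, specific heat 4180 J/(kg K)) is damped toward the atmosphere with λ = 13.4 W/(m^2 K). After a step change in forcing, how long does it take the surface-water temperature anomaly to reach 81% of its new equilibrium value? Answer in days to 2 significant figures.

220 days

Areal heat capacity C = ρ c_p D = 1000 × 4180 × 36.4 = 1.52×10^8 J/(m²·K).
τ = C / λ = 1.52×10^8 / 13.4 = 1.14×10^7 s.
Fraction reached: 1 − e^(−t/τ) = 0.81 ⇒ t = −τ ln(1 − 0.81) = τ × 1.66.
t = 1.89×10^7 s = 218 days.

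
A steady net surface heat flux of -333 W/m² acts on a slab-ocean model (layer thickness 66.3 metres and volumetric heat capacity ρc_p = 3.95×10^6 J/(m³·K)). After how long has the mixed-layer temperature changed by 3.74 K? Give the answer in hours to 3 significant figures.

817 hours

Areal heat capacity C = ρc_p × D = 3.95×10^6 × 66.3 = 2.62×10^8 J m⁻² K⁻¹.
Time required: Δt = C ΔT / F = 2.62×10^8 × -3.74 / -333 = 2.94×10^6 s.
In hours: 2.94×10^6 s / (3600 s/hour) = 817 hours.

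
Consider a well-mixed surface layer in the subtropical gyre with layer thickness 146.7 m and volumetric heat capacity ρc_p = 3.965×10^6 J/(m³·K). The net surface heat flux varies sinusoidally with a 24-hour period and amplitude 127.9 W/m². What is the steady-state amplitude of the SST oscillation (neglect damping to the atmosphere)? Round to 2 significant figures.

Areal heat capacity C = ρc_p × D = 3.965×10^6 × 146.7 = 5.82×10^8 J m⁻² K⁻¹.
Angular frequency ω = 2π / T = 2π / 86400 s = 7.27×10^-5 s⁻¹.
Cω = 5.82×10^8 × 7.27×10^-5 = 42300 W/(m²·K).
Amplitude A = F₀ / (Cω) = 127.9 / 42300 = 0.00302 K.

0.0030 K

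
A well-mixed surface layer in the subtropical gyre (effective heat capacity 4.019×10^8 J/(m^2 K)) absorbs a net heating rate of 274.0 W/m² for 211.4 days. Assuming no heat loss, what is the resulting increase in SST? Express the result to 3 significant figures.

Areal heat capacity C = 4.019×10^8 J/(m^2 K) (given).
Net heat input Q = F Δt = 274.0 × (211.4 days × 86400 s/day) = 5.00×10^9 J/m².
ΔT = Q / C = 5.00×10^9 / 4.02×10^8 = 12.5 K.

12.5 K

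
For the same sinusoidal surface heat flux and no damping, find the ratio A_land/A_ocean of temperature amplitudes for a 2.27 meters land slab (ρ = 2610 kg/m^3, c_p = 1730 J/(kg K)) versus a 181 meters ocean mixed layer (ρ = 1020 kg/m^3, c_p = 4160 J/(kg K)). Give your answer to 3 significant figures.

C_ocean = 1020 × 4160 × 181 = 7.68×10^8 J/(m²·K).
C_land = 2610 × 1730 × 2.27 = 1.02×10^7 J/(m²·K).
Undamped amplitude ∝ 1/C, so A_land/A_ocean = C_ocean/C_land = 74.9.

74.9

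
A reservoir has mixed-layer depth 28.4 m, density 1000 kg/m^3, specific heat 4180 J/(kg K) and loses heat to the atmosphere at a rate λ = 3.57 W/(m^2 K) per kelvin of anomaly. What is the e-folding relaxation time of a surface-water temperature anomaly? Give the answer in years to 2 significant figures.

Areal heat capacity C = ρ c_p D = 1000 × 4180 × 28.4 = 1.19×10^8 J/(m^2 K).
Relaxation time τ = C / λ = 1.19×10^8 / 3.57 = 3.33×10^7 s.
In years: 3.33×10^7 s / (3.156×10^7 s/year) = 1.05 years.

1.1 years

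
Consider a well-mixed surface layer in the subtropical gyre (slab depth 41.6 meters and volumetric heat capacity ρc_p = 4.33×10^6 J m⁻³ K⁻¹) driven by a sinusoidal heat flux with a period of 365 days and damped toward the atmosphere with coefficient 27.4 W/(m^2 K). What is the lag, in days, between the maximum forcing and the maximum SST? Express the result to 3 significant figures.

Areal heat capacity C = ρc_p × D = 4.33×10^6 × 41.6 = 1.80×10^8 J m⁻² K⁻¹.
ω = 2π / 3.15×10^7 s = 1.99×10^-7 s⁻¹.
Phase lag φ = arctan(Cω/λ) = arctan(35.9/27.4) = 0.919 rad.
Time lag = φ / ω = 0.919 / 1.99×10^-7 = 4.61×10^6 s = 53.4 days.

53.4 days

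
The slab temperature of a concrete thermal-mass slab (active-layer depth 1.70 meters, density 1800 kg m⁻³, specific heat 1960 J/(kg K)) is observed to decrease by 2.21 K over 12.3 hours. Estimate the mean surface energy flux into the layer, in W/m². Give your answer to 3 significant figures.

Areal heat capacity C = ρ c_p D = 1800 × 1960 × 1.70 = 6.00×10^6 J/(m^2 K).
Required heat per unit area: Q = C ΔT = 6.00×10^6 × -2.21 = -1.33×10^7 J/m².
Flux F = Q / Δt = -1.33×10^7 / 44300 s = -299 W/m².

-299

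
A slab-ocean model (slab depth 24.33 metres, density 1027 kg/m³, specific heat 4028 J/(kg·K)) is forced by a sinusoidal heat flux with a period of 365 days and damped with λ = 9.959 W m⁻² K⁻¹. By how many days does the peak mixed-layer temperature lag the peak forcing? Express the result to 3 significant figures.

64.5 days

Areal heat capacity C = ρ c_p D = 1027 × 4028 × 24.33 = 1.01×10^8 J m⁻² K⁻¹.
ω = 2π / 3.15×10^7 s = 1.99×10^-7 s⁻¹.
Phase lag φ = arctan(Cω/λ) = arctan(20.1/9.959) = 1.11 rad.
Time lag = φ / ω = 1.11 / 1.99×10^-7 = 5.57×10^6 s = 64.5 days.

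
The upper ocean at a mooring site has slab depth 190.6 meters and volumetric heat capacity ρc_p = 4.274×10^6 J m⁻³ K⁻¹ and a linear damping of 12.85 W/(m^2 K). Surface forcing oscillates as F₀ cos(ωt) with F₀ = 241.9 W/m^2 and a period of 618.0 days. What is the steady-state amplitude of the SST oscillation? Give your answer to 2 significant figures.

2.5 K

Areal heat capacity C = ρc_p × D = 4.274×10^6 × 190.6 = 8.15×10^8 J/(m²·K).
Angular frequency ω = 2π / T = 2π / 5.34×10^7 s = 1.18×10^-7 s⁻¹.
√((Cω)² + λ²) = √((95.9)² + 12.85²) = 96.7 W/(m²·K).
Amplitude A = F₀ / √((Cω)²+λ²) = 241.9 / 96.7 = 2.50 K.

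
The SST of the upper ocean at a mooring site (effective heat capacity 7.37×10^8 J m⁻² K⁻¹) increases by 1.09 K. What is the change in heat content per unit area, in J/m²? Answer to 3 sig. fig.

Areal heat capacity C = 7.37×10^8 J m⁻² K⁻¹ (given).
ΔQ = C ΔT = 7.37×10^8 × 1.09 = 8.03×10^8 J/m².

8.03×10^8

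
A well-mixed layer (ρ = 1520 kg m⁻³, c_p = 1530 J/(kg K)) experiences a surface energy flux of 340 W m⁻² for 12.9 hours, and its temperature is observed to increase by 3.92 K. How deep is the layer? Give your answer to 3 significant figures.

Heat input Q = F Δt = 340 × 46400 s = 1.58×10^7 J/m².
Required areal heat capacity C = Q / ΔT = 4.03×10^6 J/(m²·K).
Depth D = C / (ρ c_p) = 4.03×10^6 / (1520 × 1530) = 1.73 m.

1.73 m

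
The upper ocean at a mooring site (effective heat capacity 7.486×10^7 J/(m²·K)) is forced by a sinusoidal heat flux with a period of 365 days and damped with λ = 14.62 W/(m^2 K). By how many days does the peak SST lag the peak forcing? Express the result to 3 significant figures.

46.2 days

Areal heat capacity C = 7.486×10^7 J/(m²·K) (given).
ω = 2π / 3.15×10^7 s = 1.99×10^-7 s⁻¹.
Phase lag φ = arctan(Cω/λ) = arctan(14.9/14.62) = 0.795 rad.
Time lag = φ / ω = 0.795 / 1.99×10^-7 = 3.99×10^6 s = 46.2 days.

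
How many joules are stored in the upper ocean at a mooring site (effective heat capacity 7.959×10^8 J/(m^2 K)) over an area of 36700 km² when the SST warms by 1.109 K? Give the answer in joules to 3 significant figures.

3.24×10^19 J

Areal heat capacity C = 7.959×10^8 J/(m^2 K) (given).
Heat per unit area: q = C ΔT = 7.96×10^8 × 1.109 = 8.83×10^8 J/m².
Total heat: Q = q × A = 8.83×10^8 × (36700 × 10⁶ m²) = 3.24×10^19 J.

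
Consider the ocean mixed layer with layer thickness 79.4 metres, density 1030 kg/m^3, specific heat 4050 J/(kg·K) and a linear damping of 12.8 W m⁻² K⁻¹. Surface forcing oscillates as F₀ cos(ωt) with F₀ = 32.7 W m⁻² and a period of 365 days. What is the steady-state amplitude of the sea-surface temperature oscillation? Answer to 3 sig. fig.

Areal heat capacity C = ρ c_p D = 1030 × 4050 × 79.4 = 3.31×10^8 J/(m²·K).
Angular frequency ω = 2π / T = 2π / 3.15×10^7 s = 1.99×10^-7 s⁻¹.
√((Cω)² + λ²) = √((66.0)² + 12.8²) = 67.2 W/(m²·K).
Amplitude A = F₀ / √((Cω)²+λ²) = 32.7 / 67.2 = 0.486 K.

0.486 K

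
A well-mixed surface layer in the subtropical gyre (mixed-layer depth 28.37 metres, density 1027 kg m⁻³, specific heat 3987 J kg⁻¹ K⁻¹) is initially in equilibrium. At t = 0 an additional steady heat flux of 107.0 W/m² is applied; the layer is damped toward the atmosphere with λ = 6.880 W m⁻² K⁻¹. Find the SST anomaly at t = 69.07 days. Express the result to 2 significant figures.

4.6 K

Areal heat capacity C = ρ c_p D = 1027 × 3987 × 28.37 = 1.16×10^8 J/(m²·K).
τ = C / λ = 1.16×10^8 / 6.880 = 1.69×10^7 s.
Equilibrium anomaly ΔT_eq = F / λ = 107.0 / 6.880 = 15.6 K.
t = 69.07 days = 5.97×10^6 s, so t/τ = 0.353.
ΔT(t) = ΔT_eq (1 − e^(−t/τ)) = 15.6 × (1 − e^−0.353) = 4.63 K.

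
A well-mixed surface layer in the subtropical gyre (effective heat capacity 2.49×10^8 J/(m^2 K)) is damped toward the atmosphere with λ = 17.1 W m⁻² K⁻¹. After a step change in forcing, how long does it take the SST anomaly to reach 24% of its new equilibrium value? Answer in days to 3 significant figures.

Areal heat capacity C = 2.49×10^8 J/(m^2 K) (given).
τ = C / λ = 2.49×10^8 / 17.1 = 1.46×10^7 s.
Fraction reached: 1 − e^(−t/τ) = 0.24 ⇒ t = −τ ln(1 − 0.24) = τ × 0.274.
t = 4.00×10^6 s = 46.3 days.

46.3 days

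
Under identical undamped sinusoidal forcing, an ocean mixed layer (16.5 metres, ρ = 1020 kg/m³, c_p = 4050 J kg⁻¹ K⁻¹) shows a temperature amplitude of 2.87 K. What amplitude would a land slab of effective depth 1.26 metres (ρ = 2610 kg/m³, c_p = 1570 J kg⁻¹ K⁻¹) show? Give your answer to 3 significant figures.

37.9 K

C_ocean = 6.82×10^7 J/(m²·K); C_land = 5.16×10^6 J/(m²·K).
A ∝ 1/C ⇒ A_land = A_ocean × C_ocean/C_land = 2.87 × 13.2 = 37.9 K.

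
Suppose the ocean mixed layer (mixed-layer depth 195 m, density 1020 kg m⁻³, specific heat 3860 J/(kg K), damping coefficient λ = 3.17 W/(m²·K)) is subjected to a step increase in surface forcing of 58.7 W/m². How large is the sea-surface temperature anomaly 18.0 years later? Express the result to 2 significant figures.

17 K

Areal heat capacity C = ρ c_p D = 1020 × 3860 × 195 = 7.68×10^8 J/(m^2 K).
τ = C / λ = 7.68×10^8 / 3.17 = 2.42×10^8 s.
Equilibrium anomaly ΔT_eq = F / λ = 58.7 / 3.17 = 18.5 K.
t = 18.0 years = 5.68×10^8 s, so t/τ = 2.35.
ΔT(t) = ΔT_eq (1 − e^(−t/τ)) = 18.5 × (1 − e^−2.35) = 16.7 K.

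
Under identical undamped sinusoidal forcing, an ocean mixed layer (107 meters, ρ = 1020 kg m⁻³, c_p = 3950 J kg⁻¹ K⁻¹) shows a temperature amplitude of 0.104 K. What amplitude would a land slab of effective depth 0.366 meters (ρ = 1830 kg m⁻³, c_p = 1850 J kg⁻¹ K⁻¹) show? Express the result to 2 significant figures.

36 K

C_ocean = 4.31×10^8 J/(m²·K); C_land = 1.24×10^6 J/(m²·K).
A ∝ 1/C ⇒ A_land = A_ocean × C_ocean/C_land = 0.104 × 348 = 36.2 K.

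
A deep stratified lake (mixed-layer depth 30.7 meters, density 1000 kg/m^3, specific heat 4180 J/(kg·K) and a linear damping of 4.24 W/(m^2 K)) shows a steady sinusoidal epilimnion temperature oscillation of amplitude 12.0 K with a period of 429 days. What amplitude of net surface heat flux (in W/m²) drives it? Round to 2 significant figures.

270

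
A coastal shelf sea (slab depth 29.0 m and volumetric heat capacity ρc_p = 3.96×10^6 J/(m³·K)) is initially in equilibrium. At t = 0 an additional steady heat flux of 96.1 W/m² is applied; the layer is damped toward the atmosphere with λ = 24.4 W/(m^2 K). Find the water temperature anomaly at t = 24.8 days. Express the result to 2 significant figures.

Areal heat capacity C = ρc_p × D = 3.96×10^6 × 29.0 = 1.15×10^8 J m⁻² K⁻¹.
τ = C / λ = 1.15×10^8 / 24.4 = 4.71×10^6 s.
Equilibrium anomaly ΔT_eq = F / λ = 96.1 / 24.4 = 3.94 K.
t = 24.8 days = 2.14×10^6 s, so t/τ = 0.455.
ΔT(t) = ΔT_eq (1 − e^(−t/τ)) = 3.94 × (1 − e^−0.455) = 1.44 K.

1.4 K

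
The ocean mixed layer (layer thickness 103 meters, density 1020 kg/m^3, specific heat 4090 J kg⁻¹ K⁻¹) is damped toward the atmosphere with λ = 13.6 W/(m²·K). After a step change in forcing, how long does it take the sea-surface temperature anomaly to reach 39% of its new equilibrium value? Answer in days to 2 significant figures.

Areal heat capacity C = ρ c_p D = 1020 × 4090 × 103 = 4.30×10^8 J m⁻² K⁻¹.
τ = C / λ = 4.30×10^8 / 13.6 = 3.16×10^7 s.
Fraction reached: 1 − e^(−t/τ) = 0.39 ⇒ t = −τ ln(1 − 0.39) = τ × 0.494.
t = 1.56×10^7 s = 181 days.

180 days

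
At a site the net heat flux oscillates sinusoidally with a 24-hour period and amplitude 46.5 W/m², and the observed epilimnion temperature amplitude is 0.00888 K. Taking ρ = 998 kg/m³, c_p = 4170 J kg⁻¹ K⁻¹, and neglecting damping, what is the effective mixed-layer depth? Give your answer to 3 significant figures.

ω = 2π / 86400 s = 7.27×10^-5 s⁻¹.
Required C = F₀ / (A ω) = 46.5 / (0.00888 × 7.27×10^-5) = 7.20×10^7 J/(m²·K).
D = C / (ρ c_p) = 7.20×10^7 / (998 × 4170) = 17.3 m.

17.3 m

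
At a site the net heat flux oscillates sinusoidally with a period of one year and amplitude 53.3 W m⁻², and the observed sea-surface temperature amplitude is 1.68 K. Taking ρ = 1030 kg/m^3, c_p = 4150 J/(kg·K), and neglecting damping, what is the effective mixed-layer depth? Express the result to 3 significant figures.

ω = 2π / 3.15×10^7 s = 1.99×10^-7 s⁻¹.
Required C = F₀ / (A ω) = 53.3 / (1.68 × 1.99×10^-7) = 1.59×10^8 J/(m²·K).
D = C / (ρ c_p) = 1.59×10^8 / (1030 × 4150) = 37.3 m.

37.3 m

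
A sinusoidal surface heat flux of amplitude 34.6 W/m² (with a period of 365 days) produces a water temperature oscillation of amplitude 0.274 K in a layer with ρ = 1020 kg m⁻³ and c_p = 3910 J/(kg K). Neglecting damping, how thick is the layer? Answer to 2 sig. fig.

ω = 2π / 3.15×10^7 s = 1.99×10^-7 s⁻¹.
Required C = F₀ / (A ω) = 34.6 / (0.274 × 1.99×10^-7) = 6.34×10^8 J/(m²·K).
D = C / (ρ c_p) = 6.34×10^8 / (1020 × 3910) = 159 m.

160 m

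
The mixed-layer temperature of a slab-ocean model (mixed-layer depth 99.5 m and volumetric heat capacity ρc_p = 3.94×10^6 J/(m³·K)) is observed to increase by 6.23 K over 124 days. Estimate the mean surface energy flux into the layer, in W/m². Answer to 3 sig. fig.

Areal heat capacity C = ρc_p × D = 3.94×10^6 × 99.5 = 3.92×10^8 J/(m^2 K).
Required heat per unit area: Q = C ΔT = 3.92×10^8 × 6.23 = 2.44×10^9 J/m².
Flux F = Q / Δt = 2.44×10^9 / 1.07×10^7 s = 228 W/m².

228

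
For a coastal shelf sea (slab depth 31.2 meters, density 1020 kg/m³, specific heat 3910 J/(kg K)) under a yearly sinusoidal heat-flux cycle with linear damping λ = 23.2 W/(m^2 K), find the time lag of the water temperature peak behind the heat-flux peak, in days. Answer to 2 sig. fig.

Areal heat capacity C = ρ c_p D = 1020 × 3910 × 31.2 = 1.24×10^8 J m⁻² K⁻¹.
ω = 2π / 3.15×10^7 s = 1.99×10^-7 s⁻¹.
Phase lag φ = arctan(Cω/λ) = arctan(24.8/23.2) = 0.819 rad.
Time lag = φ / ω = 0.819 / 1.99×10^-7 = 4.11×10^6 s = 47.6 days.

48 days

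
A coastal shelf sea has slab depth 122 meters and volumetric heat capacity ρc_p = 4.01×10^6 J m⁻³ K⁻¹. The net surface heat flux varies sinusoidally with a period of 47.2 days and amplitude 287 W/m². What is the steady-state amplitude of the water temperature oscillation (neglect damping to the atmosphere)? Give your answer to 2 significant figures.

0.38 K

Areal heat capacity C = ρc_p × D = 4.01×10^6 × 122 = 4.89×10^8 J/(m^2 K).
Angular frequency ω = 2π / T = 2π / 4.08×10^6 s = 1.54×10^-6 s⁻¹.
Cω = 4.89×10^8 × 1.54×10^-6 = 754 W/(m²·K).
Amplitude A = F₀ / (Cω) = 287 / 754 = 0.381 K.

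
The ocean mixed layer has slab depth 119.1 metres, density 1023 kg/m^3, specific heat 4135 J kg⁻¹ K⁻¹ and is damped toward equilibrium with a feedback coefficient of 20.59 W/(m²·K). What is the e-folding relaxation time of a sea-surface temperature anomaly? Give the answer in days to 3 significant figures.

283 days

Areal heat capacity C = ρ c_p D = 1023 × 4135 × 119.1 = 5.04×10^8 J/(m²·K).
Relaxation time τ = C / λ = 5.04×10^8 / 20.59 = 2.45×10^7 s.
In days: 2.45×10^7 s / (86400 s/day) = 283 days.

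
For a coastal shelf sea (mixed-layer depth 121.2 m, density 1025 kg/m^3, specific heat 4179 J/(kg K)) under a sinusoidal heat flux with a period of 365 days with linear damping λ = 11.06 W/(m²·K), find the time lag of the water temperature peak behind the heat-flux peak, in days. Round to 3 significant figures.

Areal heat capacity C = ρ c_p D = 1025 × 4179 × 121.2 = 5.19×10^8 J/(m²·K).
ω = 2π / 3.15×10^7 s = 1.99×10^-7 s⁻¹.
Phase lag φ = arctan(Cω/λ) = arctan(103/11.06) = 1.46 rad.
Time lag = φ / ω = 1.46 / 1.99×10^-7 = 7.35×10^6 s = 85.1 days.

85.1 days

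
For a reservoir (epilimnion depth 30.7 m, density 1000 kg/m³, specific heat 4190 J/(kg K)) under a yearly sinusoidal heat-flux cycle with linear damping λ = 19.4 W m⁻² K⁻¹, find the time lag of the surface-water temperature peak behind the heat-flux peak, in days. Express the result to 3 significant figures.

53.6 days

Areal heat capacity C = ρ c_p D = 1000 × 4190 × 30.7 = 1.29×10^8 J/(m²·K).
ω = 2π / 3.15×10^7 s = 1.99×10^-7 s⁻¹.
Phase lag φ = arctan(Cω/λ) = arctan(25.6/19.4) = 0.923 rad.
Time lag = φ / ω = 0.923 / 1.99×10^-7 = 4.63×10^6 s = 53.6 days.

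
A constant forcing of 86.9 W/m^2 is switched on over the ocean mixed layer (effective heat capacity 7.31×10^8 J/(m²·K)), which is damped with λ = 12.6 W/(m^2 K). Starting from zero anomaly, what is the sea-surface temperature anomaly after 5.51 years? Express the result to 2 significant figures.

6.6 K

Areal heat capacity C = 7.31×10^8 J/(m²·K) (given).
τ = C / λ = 7.31×10^8 / 12.6 = 5.80×10^7 s.
Equilibrium anomaly ΔT_eq = F / λ = 86.9 / 12.6 = 6.90 K.
t = 5.51 years = 1.74×10^8 s, so t/τ = 3.00.
ΔT(t) = ΔT_eq (1 − e^(−t/τ)) = 6.90 × (1 − e^−3.00) = 6.55 K.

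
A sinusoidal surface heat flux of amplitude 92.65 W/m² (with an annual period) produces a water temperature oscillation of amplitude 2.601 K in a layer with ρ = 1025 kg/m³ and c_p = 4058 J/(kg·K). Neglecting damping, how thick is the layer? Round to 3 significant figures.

ω = 2π / 3.15×10^7 s = 1.99×10^-7 s⁻¹.
Required C = F₀ / (A ω) = 92.65 / (2.601 × 1.99×10^-7) = 1.79×10^8 J/(m²·K).
D = C / (ρ c_p) = 1.79×10^8 / (1025 × 4058) = 43.0 m.

43.0 m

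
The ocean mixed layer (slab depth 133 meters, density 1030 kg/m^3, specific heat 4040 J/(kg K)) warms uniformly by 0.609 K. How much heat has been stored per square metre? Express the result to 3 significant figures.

3.37×10^8

Areal heat capacity C = ρ c_p D = 1030 × 4040 × 133 = 5.53×10^8 J/(m²·K).
ΔQ = C ΔT = 5.53×10^8 × 0.609 = 3.37×10^8 J/m².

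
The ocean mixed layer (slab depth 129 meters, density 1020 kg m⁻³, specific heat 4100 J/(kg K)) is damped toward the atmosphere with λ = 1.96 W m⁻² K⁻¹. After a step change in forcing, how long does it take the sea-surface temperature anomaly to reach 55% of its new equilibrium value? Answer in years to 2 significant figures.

Areal heat capacity C = ρ c_p D = 1020 × 4100 × 129 = 5.39×10^8 J/(m²·K).
τ = C / λ = 5.39×10^8 / 1.96 = 2.75×10^8 s.
Fraction reached: 1 − e^(−t/τ) = 0.55 ⇒ t = −τ ln(1 − 0.55) = τ × 0.799.
t = 2.20×10^8 s = 6.96 years.

7.0 years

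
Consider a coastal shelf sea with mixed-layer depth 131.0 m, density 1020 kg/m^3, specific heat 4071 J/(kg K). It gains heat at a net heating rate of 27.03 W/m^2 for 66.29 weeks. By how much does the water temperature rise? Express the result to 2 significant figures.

2.0 K

Areal heat capacity C = ρ c_p D = 1020 × 4071 × 131.0 = 5.44×10^8 J m⁻² K⁻¹.
Net heat input Q = F Δt = 27.03 × (66.29 weeks × 6.048×10^5 s/week) = 1.08×10^9 J/m².
ΔT = Q / C = 1.08×10^9 / 5.44×10^8 = 1.99 K.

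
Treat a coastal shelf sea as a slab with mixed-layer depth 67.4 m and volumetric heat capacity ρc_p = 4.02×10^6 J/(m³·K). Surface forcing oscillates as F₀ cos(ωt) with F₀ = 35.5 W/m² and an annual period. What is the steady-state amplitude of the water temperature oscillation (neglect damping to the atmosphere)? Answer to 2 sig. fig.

0.66 K

Areal heat capacity C = ρc_p × D = 4.02×10^6 × 67.4 = 2.71×10^8 J m⁻² K⁻¹.
Angular frequency ω = 2π / T = 2π / 3.15×10^7 s = 1.99×10^-7 s⁻¹.
Cω = 2.71×10^8 × 1.99×10^-7 = 54.0 W/(m²·K).
Amplitude A = F₀ / (Cω) = 35.5 / 54.0 = 0.658 K.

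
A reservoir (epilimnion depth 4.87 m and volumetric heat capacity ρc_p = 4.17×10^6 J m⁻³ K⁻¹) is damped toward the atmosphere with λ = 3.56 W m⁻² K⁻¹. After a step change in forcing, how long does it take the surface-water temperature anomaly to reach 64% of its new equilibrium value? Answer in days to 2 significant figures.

67 days

Areal heat capacity C = ρc_p × D = 4.17×10^6 × 4.87 = 2.03×10^7 J m⁻² K⁻¹.
τ = C / λ = 2.03×10^7 / 3.56 = 5.70×10^6 s.
Fraction reached: 1 − e^(−t/τ) = 0.64 ⇒ t = −τ ln(1 − 0.64) = τ × 1.02.
t = 5.83×10^6 s = 67.5 days.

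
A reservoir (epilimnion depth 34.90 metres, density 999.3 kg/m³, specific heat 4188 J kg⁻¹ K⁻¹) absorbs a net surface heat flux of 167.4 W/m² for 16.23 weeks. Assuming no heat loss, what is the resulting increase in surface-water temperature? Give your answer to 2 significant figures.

Areal heat capacity C = ρ c_p D = 999.3 × 4188 × 34.90 = 1.46×10^8 J/(m^2 K).
Net heat input Q = F Δt = 167.4 × (16.23 weeks × 6.048×10^5 s/week) = 1.64×10^9 J/m².
ΔT = Q / C = 1.64×10^9 / 1.46×10^8 = 11.3 K.

11 K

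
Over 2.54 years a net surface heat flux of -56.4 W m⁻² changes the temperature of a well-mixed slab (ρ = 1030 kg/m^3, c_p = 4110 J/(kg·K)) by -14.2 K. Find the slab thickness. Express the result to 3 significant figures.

Heat input Q = F Δt = -56.4 × 8.02×10^7 s = -4.52×10^9 J/m².
Required areal heat capacity C = Q / ΔT = 3.18×10^8 J/(m²·K).
Depth D = C / (ρ c_p) = 3.18×10^8 / (1030 × 4110) = 75.2 m.

75.2 m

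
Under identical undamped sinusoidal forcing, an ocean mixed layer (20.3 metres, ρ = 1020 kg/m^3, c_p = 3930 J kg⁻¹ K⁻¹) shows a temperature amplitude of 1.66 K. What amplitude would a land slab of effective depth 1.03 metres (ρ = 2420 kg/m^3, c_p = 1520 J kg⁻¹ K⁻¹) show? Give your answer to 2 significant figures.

36 K

C_ocean = 8.14×10^7 J/(m²·K); C_land = 3.79×10^6 J/(m²·K).
A ∝ 1/C ⇒ A_land = A_ocean × C_ocean/C_land = 1.66 × 21.5 = 35.7 K.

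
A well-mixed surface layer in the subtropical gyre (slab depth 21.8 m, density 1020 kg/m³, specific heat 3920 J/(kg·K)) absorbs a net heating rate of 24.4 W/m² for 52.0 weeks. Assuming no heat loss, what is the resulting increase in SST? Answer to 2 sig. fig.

Areal heat capacity C = ρ c_p D = 1020 × 3920 × 21.8 = 8.72×10^7 J/(m^2 K).
Net heat input Q = F Δt = 24.4 × (52.0 weeks × 6.048×10^5 s/week) = 7.67×10^8 J/m².
ΔT = Q / C = 7.67×10^8 / 8.72×10^7 = 8.80 K.

8.8 K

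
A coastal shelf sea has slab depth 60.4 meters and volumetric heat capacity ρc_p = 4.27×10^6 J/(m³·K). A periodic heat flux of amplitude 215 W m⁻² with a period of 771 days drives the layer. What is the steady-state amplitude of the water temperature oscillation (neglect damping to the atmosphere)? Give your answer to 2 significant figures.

Areal heat capacity C = ρc_p × D = 4.27×10^6 × 60.4 = 2.58×10^8 J m⁻² K⁻¹.
Angular frequency ω = 2π / T = 2π / 6.66×10^7 s = 9.43×10^-8 s⁻¹.
Cω = 2.58×10^8 × 9.43×10^-8 = 24.3 W/(m²·K).
Amplitude A = F₀ / (Cω) = 215 / 24.3 = 8.84 K.

8.8 K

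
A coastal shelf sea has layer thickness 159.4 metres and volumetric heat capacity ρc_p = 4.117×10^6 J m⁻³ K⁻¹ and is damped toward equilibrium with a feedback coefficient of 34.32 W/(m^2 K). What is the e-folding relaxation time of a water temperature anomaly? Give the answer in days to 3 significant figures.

Areal heat capacity C = ρc_p × D = 4.117×10^6 × 159.4 = 6.56×10^8 J/(m^2 K).
Relaxation time τ = C / λ = 6.56×10^8 / 34.32 = 1.91×10^7 s.
In days: 1.91×10^7 s / (86400 s/day) = 221 days.

221 days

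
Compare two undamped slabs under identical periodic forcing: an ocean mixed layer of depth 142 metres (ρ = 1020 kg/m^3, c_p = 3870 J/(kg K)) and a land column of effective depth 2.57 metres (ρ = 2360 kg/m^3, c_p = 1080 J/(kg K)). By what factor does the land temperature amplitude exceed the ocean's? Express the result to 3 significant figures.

85.6

C_ocean = 1020 × 3870 × 142 = 5.61×10^8 J/(m²·K).
C_land = 2360 × 1080 × 2.57 = 6.55×10^6 J/(m²·K).
Undamped amplitude ∝ 1/C, so A_land/A_ocean = C_ocean/C_land = 85.6.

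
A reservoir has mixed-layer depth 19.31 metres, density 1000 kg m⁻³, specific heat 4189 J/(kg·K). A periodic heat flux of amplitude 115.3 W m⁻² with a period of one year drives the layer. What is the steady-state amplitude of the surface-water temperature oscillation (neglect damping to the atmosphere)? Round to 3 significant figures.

7.15 K

Areal heat capacity C = ρ c_p D = 1000 × 4189 × 19.31 = 8.09×10^7 J m⁻² K⁻¹.
Angular frequency ω = 2π / T = 2π / 3.15×10^7 s = 1.99×10^-7 s⁻¹.
Cω = 8.09×10^7 × 1.99×10^-7 = 16.1 W/(m²·K).
Amplitude A = F₀ / (Cω) = 115.3 / 16.1 = 7.15 K.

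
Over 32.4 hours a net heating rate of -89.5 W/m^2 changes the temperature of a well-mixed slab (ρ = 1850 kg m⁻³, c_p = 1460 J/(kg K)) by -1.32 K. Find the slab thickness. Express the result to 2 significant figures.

Heat input Q = F Δt = -89.5 × 1.17×10^5 s = -1.04×10^7 J/m².
Required areal heat capacity C = Q / ΔT = 7.91×10^6 J/(m²·K).
Depth D = C / (ρ c_p) = 7.91×10^6 / (1850 × 1460) = 2.93 m.

2.9 m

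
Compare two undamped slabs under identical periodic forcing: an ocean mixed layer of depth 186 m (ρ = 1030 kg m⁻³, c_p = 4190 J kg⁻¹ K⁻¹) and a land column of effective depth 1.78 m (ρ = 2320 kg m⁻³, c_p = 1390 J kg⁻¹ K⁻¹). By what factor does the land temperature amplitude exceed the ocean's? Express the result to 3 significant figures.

140

C_ocean = 1030 × 4190 × 186 = 8.03×10^8 J/(m²·K).
C_land = 2320 × 1390 × 1.78 = 5.74×10^6 J/(m²·K).
Undamped amplitude ∝ 1/C, so A_land/A_ocean = C_ocean/C_land = 140.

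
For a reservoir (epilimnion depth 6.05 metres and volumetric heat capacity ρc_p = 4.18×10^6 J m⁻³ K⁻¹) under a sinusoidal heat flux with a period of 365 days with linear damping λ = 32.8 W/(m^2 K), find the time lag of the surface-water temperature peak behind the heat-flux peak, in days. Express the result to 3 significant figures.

8.85 days

Areal heat capacity C = ρc_p × D = 4.18×10^6 × 6.05 = 2.53×10^7 J m⁻² K⁻¹.
ω = 2π / 3.15×10^7 s = 1.99×10^-7 s⁻¹.
Phase lag φ = arctan(Cω/λ) = arctan(5.04/32.8) = 0.152 rad.
Time lag = φ / ω = 0.152 / 1.99×10^-7 = 7.65×10^5 s = 8.85 days.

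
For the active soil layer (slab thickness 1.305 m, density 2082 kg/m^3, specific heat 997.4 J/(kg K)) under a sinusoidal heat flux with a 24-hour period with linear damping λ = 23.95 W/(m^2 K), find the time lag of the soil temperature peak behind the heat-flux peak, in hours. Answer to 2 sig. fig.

5.5 hours

Areal heat capacity C = ρ c_p D = 2082 × 997.4 × 1.305 = 2.71×10^6 J m⁻² K⁻¹.
ω = 2π / 86400 s = 7.27×10^-5 s⁻¹.
Phase lag φ = arctan(Cω/λ) = arctan(197/23.95) = 1.45 rad.
Time lag = φ / ω = 1.45 / 7.27×10^-5 = 19900 s = 5.54 hours.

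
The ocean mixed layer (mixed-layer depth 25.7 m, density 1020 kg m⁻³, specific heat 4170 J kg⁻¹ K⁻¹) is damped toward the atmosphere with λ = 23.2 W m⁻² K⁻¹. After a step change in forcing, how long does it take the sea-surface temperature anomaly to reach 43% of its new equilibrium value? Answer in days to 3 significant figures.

30.7 days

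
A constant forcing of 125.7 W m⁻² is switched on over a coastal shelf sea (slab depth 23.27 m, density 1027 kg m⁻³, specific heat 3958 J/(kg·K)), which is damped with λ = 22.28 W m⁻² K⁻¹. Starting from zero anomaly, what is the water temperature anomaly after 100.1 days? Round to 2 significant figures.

Areal heat capacity C = ρ c_p D = 1027 × 3958 × 23.27 = 9.46×10^7 J/(m²·K).
τ = C / λ = 9.46×10^7 / 22.28 = 4.25×10^6 s.
Equilibrium anomaly ΔT_eq = F / λ = 125.7 / 22.28 = 5.64 K.
t = 100.1 days = 8.65×10^6 s, so t/τ = 2.04.
ΔT(t) = ΔT_eq (1 − e^(−t/τ)) = 5.64 × (1 − e^−2.04) = 4.91 K.

4.9 K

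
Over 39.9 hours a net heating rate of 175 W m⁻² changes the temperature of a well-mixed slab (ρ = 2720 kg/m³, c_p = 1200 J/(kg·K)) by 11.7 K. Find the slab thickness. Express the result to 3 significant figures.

Heat input Q = F Δt = 175 × 1.44×10^5 s = 2.51×10^7 J/m².
Required areal heat capacity C = Q / ΔT = 2.15×10^6 J/(m²·K).
Depth D = C / (ρ c_p) = 2.15×10^6 / (2720 × 1200) = 0.658 m.

0.658 m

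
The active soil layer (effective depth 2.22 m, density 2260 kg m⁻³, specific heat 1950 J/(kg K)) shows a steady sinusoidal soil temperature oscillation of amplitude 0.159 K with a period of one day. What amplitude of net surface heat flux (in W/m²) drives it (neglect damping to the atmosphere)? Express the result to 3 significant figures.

113

Areal heat capacity C = ρ c_p D = 2260 × 1950 × 2.22 = 9.78×10^6 J/(m^2 K).
ω = 2π / 86400 s = 7.27×10^-5 s⁻¹.
Cω = 9.78×10^6 × 7.27×10^-5 = 711 W/(m²·K).
F₀ = A × Cω = 0.159 × 711 = 113 W/m².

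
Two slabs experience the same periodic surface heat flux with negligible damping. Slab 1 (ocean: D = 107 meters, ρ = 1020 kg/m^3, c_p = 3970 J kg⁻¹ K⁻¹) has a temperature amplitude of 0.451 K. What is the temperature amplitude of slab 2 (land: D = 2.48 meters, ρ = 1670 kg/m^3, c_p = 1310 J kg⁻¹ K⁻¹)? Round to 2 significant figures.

36 K

C_ocean = 4.33×10^8 J/(m²·K); C_land = 5.43×10^6 J/(m²·K).
A ∝ 1/C ⇒ A_land = A_ocean × C_ocean/C_land = 0.451 × 79.9 = 36.0 K.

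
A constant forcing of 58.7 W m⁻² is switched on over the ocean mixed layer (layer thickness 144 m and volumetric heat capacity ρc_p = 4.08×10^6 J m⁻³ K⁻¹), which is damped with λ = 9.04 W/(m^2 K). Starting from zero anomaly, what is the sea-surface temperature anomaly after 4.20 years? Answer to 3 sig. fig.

Areal heat capacity C = ρc_p × D = 4.08×10^6 × 144 = 5.88×10^8 J/(m²·K).
τ = C / λ = 5.88×10^8 / 9.04 = 6.50×10^7 s.
Equilibrium anomaly ΔT_eq = F / λ = 58.7 / 9.04 = 6.49 K.
t = 4.20 years = 1.33×10^8 s, so t/τ = 2.04.
ΔT(t) = ΔT_eq (1 − e^(−t/τ)) = 6.49 × (1 − e^−2.04) = 5.65 K.

5.65 K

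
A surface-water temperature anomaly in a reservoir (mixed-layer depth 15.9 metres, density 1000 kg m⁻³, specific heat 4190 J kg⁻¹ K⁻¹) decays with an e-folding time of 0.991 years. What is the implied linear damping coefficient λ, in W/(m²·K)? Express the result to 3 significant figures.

2.13

Areal heat capacity C = ρ c_p D = 1000 × 4190 × 15.9 = 6.66×10^7 J/(m²·K).
τ = 0.991 years = 3.13×10^7 s.
λ = C / τ = 6.66×10^7 / 3.13×10^7 = 2.13 W/(m²·K).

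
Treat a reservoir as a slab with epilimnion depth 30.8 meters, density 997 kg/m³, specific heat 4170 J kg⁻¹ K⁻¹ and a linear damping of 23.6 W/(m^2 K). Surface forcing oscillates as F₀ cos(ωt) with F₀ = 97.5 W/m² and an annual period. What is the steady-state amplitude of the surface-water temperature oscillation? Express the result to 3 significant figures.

2.81 K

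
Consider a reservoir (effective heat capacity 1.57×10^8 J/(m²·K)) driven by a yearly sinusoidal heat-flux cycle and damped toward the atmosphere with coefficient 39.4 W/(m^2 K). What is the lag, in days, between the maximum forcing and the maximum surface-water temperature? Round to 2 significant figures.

Areal heat capacity C = 1.57×10^8 J/(m²·K) (given).
ω = 2π / 3.15×10^7 s = 1.99×10^-7 s⁻¹.
Phase lag φ = arctan(Cω/λ) = arctan(31.3/39.4) = 0.671 rad.
Time lag = φ / ω = 0.671 / 1.99×10^-7 = 3.37×10^6 s = 39.0 days.

39 days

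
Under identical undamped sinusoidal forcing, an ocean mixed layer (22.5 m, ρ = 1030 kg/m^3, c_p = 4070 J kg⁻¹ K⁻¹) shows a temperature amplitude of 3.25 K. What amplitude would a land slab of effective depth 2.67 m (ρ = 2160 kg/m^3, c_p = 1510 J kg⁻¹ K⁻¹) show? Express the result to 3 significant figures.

C_ocean = 9.43×10^7 J/(m²·K); C_land = 8.71×10^6 J/(m²·K).
A ∝ 1/C ⇒ A_land = A_ocean × C_ocean/C_land = 3.25 × 10.8 = 35.2 K.

35.2 K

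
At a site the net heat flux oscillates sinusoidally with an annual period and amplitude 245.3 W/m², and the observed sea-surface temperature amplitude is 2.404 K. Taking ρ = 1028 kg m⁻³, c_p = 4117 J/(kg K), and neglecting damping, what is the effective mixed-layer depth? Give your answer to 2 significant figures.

120 m

ω = 2π / 3.15×10^7 s = 1.99×10^-7 s⁻¹.
Required C = F₀ / (A ω) = 245.3 / (2.404 × 1.99×10^-7) = 5.12×10^8 J/(m²·K).
D = C / (ρ c_p) = 5.12×10^8 / (1028 × 4117) = 121 m.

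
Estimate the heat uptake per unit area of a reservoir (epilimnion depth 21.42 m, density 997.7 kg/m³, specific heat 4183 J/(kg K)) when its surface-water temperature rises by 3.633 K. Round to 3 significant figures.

Areal heat capacity C = ρ c_p D = 997.7 × 4183 × 21.42 = 8.94×10^7 J/(m²·K).
ΔQ = C ΔT = 8.94×10^7 × 3.633 = 3.25×10^8 J/m².

3.25×10^8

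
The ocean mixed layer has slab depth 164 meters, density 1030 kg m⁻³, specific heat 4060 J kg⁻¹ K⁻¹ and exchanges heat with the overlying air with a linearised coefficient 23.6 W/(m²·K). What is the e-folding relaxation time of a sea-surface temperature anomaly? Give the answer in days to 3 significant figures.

336 days

Areal heat capacity C = ρ c_p D = 1030 × 4060 × 164 = 6.86×10^8 J m⁻² K⁻¹.
Relaxation time τ = C / λ = 6.86×10^8 / 23.6 = 2.91×10^7 s.
In days: 2.91×10^7 s / (86400 s/day) = 336 days.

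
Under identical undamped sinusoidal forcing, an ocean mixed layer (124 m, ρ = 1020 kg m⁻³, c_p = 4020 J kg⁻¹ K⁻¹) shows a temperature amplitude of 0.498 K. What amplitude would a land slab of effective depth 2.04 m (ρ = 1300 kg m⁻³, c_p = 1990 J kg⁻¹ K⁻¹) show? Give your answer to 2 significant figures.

C_ocean = 5.08×10^8 J/(m²·K); C_land = 5.28×10^6 J/(m²·K).
A ∝ 1/C ⇒ A_land = A_ocean × C_ocean/C_land = 0.498 × 96.3 = 48.0 K.

48 K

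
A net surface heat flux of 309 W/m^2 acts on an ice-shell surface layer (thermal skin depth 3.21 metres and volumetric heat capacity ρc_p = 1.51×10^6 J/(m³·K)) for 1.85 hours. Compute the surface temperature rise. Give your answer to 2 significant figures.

0.42 K

Areal heat capacity C = ρc_p × D = 1.51×10^6 × 3.21 = 4.85×10^6 J m⁻² K⁻¹.
Net heat input Q = F Δt = 309 × (1.85 hours × 3600 s/hour) = 2.06×10^6 J/m².
ΔT = Q / C = 2.06×10^6 / 4.85×10^6 = 0.425 K.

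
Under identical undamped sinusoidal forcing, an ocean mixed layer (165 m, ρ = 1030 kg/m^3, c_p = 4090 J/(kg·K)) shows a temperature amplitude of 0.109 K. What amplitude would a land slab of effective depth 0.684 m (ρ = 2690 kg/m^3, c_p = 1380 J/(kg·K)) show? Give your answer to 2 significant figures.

30 K

C_ocean = 6.95×10^8 J/(m²·K); C_land = 2.54×10^6 J/(m²·K).
A ∝ 1/C ⇒ A_land = A_ocean × C_ocean/C_land = 0.109 × 274 = 29.8 K.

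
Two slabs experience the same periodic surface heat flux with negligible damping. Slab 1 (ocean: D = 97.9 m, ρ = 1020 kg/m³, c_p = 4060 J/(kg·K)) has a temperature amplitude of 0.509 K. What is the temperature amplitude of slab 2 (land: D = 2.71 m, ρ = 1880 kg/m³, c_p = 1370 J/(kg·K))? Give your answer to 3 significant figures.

C_ocean = 4.05×10^8 J/(m²·K); C_land = 6.98×10^6 J/(m²·K).
A ∝ 1/C ⇒ A_land = A_ocean × C_ocean/C_land = 0.509 × 58.1 = 29.6 K.

29.6 K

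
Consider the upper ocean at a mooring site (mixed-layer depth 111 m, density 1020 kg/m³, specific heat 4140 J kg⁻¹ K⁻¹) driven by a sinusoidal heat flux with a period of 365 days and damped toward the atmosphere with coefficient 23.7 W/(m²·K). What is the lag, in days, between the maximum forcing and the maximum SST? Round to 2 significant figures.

Areal heat capacity C = ρ c_p D = 1020 × 4140 × 111 = 4.69×10^8 J m⁻² K⁻¹.
ω = 2π / 3.15×10^7 s = 1.99×10^-7 s⁻¹.
Phase lag φ = arctan(Cω/λ) = arctan(93.4/23.7) = 1.32 rad.
Time lag = φ / ω = 1.32 / 1.99×10^-7 = 6.64×10^6 s = 76.8 days.

77 days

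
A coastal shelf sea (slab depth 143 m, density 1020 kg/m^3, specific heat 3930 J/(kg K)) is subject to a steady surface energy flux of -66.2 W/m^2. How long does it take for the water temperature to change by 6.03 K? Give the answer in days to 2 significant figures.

Areal heat capacity C = ρ c_p D = 1020 × 3930 × 143 = 5.73×10^8 J/(m^2 K).
Time required: Δt = C ΔT / F = 5.73×10^8 × -6.03 / -66.2 = 5.22×10^7 s.
In days: 5.22×10^7 s / (86400 s/day) = 604 days.

600 days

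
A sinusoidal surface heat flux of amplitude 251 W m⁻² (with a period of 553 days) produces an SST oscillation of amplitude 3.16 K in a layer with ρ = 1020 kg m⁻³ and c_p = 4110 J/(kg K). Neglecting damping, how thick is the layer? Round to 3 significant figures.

ω = 2π / 4.78×10^7 s = 1.32×10^-7 s⁻¹.
Required C = F₀ / (A ω) = 251 / (3.16 × 1.32×10^-7) = 6.04×10^8 J/(m²·K).
D = C / (ρ c_p) = 6.04×10^8 / (1020 × 4110) = 144 m.

144 m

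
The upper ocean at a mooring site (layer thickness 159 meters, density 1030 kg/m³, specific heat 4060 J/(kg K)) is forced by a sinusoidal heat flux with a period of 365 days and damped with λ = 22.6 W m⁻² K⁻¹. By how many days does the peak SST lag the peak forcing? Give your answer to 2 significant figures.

Areal heat capacity C = ρ c_p D = 1030 × 4060 × 159 = 6.65×10^8 J m⁻² K⁻¹.
ω = 2π / 3.15×10^7 s = 1.99×10^-7 s⁻¹.
Phase lag φ = arctan(Cω/λ) = arctan(132/22.6) = 1.40 rad.
Time lag = φ / ω = 1.40 / 1.99×10^-7 = 7.04×10^6 s = 81.4 days.

81 days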